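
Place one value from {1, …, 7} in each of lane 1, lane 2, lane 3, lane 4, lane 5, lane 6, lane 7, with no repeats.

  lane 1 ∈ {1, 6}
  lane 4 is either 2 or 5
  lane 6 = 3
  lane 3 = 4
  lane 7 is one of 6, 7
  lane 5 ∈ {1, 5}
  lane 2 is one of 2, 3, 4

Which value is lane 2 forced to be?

lane 3 must be 4 (only option left). Remove 4 from lane 2.
lane 6's domain is down to {3}, so lane 6 = 3. So lane 2 can't be 3.
So lane 2 = 2.

2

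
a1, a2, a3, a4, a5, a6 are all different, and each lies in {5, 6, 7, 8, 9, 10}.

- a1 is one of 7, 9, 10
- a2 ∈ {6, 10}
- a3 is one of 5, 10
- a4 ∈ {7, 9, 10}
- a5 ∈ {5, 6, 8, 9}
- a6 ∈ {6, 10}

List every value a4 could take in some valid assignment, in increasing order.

7, 9

The 6 variables together cover exactly {5, 6, 7, 8, 9, 10} — 6 values for 6 variables — and 8 appears only in a5's list, so a5 = 8.
The 5 still-open variables together cover exactly {5, 6, 7, 9, 10} — 5 values for 5 variables — and 5 appears only in a3's list, so a3 = 5.
a2 and a6 between them cover only {6, 10} — a naked pair. Remove those values from a1, a4.
No further eliminations apply; a4 can still be any of 7, 9.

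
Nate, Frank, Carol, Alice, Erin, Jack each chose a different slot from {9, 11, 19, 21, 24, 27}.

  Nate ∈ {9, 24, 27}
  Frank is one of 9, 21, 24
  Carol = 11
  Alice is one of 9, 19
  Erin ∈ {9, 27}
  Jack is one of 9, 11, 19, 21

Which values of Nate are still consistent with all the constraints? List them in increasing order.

9, 24, 27

Carol must be 11 (only option left). So Jack can't be 11.
No further eliminations apply; Nate can still be any of 9, 24, 27.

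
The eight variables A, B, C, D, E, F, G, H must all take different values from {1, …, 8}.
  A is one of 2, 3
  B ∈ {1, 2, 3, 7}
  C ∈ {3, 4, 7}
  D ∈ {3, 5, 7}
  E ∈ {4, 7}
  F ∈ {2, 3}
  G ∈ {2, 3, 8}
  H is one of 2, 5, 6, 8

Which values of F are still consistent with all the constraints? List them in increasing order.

2, 3

The 8 variables together cover exactly {1, 2, 3, 4, 5, 6, 7, 8} — 8 values for 8 variables — and 1 appears only in B's list, so B = 1.
The 7 still-open variables together cover exactly {2, 3, 4, 5, 6, 7, 8} — 7 values for 7 variables — and 6 appears only in H's list, so H = 6.
Among the 6 still-open variables, 5 fits only D (and all 6 values in {2, 3, 4, 5, 7, 8} must be used), so D = 5.
The 5 still-open variables together cover exactly {2, 3, 4, 7, 8} — 5 values for 5 variables — and 8 appears only in G's list, so G = 8.
A and F share exactly the 2 values {2, 3}; by pigeonhole those values go to them, so strike 2, 3 from C.
No further eliminations apply; F can still be any of 2, 3.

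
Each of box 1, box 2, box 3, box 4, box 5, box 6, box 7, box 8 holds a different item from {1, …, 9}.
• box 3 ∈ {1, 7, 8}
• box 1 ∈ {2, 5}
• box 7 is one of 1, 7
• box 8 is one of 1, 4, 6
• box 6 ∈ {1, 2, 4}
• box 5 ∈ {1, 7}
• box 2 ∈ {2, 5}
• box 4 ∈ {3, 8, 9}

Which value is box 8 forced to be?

6

box 1 and box 2 between them cover only {2, 5} — a naked pair. Remove those values from box 6.
box 5 and box 7 share exactly the 2 values {1, 7}; by pigeonhole those values go to them, so strike 1, 7 from box 3, box 6, box 8.
box 3 has just one choice, so box 3 = 8. Remove 8 from box 4.
box 6's domain is down to {4}, so box 6 = 4. Remove 4 from box 8.
So box 8 = 6.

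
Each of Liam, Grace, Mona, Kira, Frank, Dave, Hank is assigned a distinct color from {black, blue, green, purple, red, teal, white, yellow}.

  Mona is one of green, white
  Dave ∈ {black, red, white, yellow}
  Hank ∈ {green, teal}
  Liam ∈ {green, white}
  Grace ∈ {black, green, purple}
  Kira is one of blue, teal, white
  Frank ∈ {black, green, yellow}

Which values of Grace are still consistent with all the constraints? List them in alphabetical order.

The 2 variables Liam and Mona are confined to {green, white}, which locks those values in; drop them from Grace, Kira, Frank, Dave, Hank.
Hank must be teal (only option left). Eliminate teal elsewhere: Kira.
Kira has just one choice, so Kira = blue.
No further eliminations apply; Grace can still be any of black, purple.

black, purple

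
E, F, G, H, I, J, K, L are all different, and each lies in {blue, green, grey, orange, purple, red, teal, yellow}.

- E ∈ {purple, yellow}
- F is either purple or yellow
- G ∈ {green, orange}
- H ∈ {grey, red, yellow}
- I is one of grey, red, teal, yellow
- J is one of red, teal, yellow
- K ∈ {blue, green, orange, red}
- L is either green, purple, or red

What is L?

Among the 8 variables, blue fits only K (and all 8 values in {blue, green, grey, orange, purple, red, teal, yellow} must be used), so K = blue.
Among the 7 still-open variables, orange fits only G (and all 7 values in {green, grey, orange, purple, red, teal, yellow} must be used), so G = orange.
The 6 still-open variables draw from only 6 values {green, grey, purple, red, teal, yellow}, so each is used; only L can be green, hence L = green.

green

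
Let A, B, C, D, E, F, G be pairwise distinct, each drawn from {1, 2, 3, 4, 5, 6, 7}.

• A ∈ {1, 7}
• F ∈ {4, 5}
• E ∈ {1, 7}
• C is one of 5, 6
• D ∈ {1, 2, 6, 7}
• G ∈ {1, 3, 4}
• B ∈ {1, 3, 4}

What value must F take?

Among the 7 variables, 2 fits only D (and all 7 values in {1, 2, 3, 4, 5, 6, 7} must be used), so D = 2.
The 6 still-open variables together cover exactly {1, 3, 4, 5, 6, 7} — 6 values for 6 variables — and 6 appears only in C's list, so C = 6.
The 5 still-open variables draw from only 5 values {1, 3, 4, 5, 7}, so each is used; only F can be 5, hence F = 5.

5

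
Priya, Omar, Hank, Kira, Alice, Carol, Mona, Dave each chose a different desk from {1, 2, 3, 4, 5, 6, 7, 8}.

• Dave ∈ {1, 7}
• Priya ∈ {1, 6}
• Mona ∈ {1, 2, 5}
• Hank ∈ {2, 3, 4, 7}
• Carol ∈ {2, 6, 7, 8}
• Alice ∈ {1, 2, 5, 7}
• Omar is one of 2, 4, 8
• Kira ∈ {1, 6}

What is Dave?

7

The 8 variables draw from only 8 values {1, 2, 3, 4, 5, 6, 7, 8}, so each is used; only Hank can be 3, hence Hank = 3.
The 7 still-open variables draw from only 7 values {1, 2, 4, 5, 6, 7, 8}, so each is used; only Omar can be 4, hence Omar = 4.
Among the 6 still-open variables, 8 fits only Carol (and all 6 values in {1, 2, 5, 6, 7, 8} must be used), so Carol = 8.
Priya and Kira share exactly the 2 values {1, 6}; by pigeonhole those values go to them, so strike 1, 6 from Alice, Mona, Dave.
So Dave = 7.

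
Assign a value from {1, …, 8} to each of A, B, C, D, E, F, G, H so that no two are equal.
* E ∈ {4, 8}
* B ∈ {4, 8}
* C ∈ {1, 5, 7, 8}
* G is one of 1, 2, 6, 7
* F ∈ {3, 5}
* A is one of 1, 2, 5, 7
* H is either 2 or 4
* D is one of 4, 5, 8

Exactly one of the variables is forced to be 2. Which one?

H

The 8 variables together cover exactly {1, 2, 3, 4, 5, 6, 7, 8} — 8 values for 8 variables — and 3 appears only in F's list, so F = 3.
The 7 still-open variables draw from only 7 values {1, 2, 4, 5, 6, 7, 8}, so each is used; only G can be 6, hence G = 6.
B and E between them cover only {4, 8} — a naked pair. Remove those values from C, D, H.
So 2 goes to H.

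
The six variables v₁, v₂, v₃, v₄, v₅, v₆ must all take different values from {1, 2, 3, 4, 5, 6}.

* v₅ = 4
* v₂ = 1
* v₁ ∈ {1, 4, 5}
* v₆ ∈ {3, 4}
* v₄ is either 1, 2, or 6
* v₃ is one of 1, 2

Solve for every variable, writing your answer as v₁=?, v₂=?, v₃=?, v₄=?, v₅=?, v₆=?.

v₁=5, v₂=1, v₃=2, v₄=6, v₅=4, v₆=3

v₂'s domain is down to {1}, so v₂ = 1. So v₁, v₃, v₄ can't be 1.
v₃ has just one choice, so v₃ = 2. Eliminate 2 elsewhere: v₄.
v₄'s domain is down to {6}, so v₄ = 6.
That leaves v₅ = 4. So v₁, v₆ can't be 4.
v₆ has just one choice, so v₆ = 3.
That leaves v₁ = 5.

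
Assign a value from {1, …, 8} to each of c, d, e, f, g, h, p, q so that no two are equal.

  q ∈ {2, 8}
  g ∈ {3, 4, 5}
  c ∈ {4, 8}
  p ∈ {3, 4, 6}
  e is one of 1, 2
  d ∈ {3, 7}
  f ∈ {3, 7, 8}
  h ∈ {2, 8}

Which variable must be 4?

The 8 variables together cover exactly {1, 2, 3, 4, 5, 6, 7, 8} — 8 values for 8 variables — and 1 appears only in e's list, so e = 1.
The 7 still-open variables draw from only 7 values {2, 3, 4, 5, 6, 7, 8}, so each is used; only g can be 5, hence g = 5.
The 6 still-open variables draw from only 6 values {2, 3, 4, 6, 7, 8}, so each is used; only p can be 6, hence p = 6.
The 5 still-open variables draw from only 5 values {2, 3, 4, 7, 8}, so each is used; only c can be 4, hence c = 4.

c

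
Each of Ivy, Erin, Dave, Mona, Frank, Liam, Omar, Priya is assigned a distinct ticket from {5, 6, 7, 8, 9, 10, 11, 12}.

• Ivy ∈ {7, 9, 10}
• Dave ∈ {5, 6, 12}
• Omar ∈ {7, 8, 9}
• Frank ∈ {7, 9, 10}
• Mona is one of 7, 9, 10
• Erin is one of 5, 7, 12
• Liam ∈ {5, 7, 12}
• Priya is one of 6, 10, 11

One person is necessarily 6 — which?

The 8 variables together cover exactly {5, 6, 7, 8, 9, 10, 11, 12} — 8 values for 8 variables — and 8 appears only in Omar's list, so Omar = 8.
Among the 7 still-open variables, 11 fits only Priya (and all 7 values in {5, 6, 7, 9, 10, 11, 12} must be used), so Priya = 11.
The 6 still-open variables together cover exactly {5, 6, 7, 9, 10, 12} — 6 values for 6 variables — and 6 appears only in Dave's list, so Dave = 6.

Dave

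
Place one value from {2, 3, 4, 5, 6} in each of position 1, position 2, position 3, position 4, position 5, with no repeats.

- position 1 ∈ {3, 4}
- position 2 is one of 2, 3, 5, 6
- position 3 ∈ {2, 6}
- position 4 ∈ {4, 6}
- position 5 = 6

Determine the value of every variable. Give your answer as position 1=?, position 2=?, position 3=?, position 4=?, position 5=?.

position 5's domain is down to {6}, so position 5 = 6. Remove 6 from position 2, position 3, position 4.
position 3 has just one choice, so position 3 = 2. So position 2 can't be 2.
position 4 has just one choice, so position 4 = 4. Eliminate 4 elsewhere: position 1.
position 1's domain is down to {3}, so position 1 = 3. So position 2 can't be 3.
position 2 must be 5 (only option left).

position 1=3, position 2=5, position 3=2, position 4=4, position 5=6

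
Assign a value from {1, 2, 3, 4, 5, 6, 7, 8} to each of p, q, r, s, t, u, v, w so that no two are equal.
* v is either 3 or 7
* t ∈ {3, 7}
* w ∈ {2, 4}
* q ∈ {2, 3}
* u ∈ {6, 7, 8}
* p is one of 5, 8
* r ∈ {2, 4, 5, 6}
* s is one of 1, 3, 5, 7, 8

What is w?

Among the 8 variables, 1 fits only s (and all 8 values in {1, 2, 3, 4, 5, 6, 7, 8} must be used), so s = 1.
t and v between them cover only {3, 7} — a naked pair. Remove those values from q, u.
q must be 2 (only option left). Remove 2 from r, w.
So w = 4.

4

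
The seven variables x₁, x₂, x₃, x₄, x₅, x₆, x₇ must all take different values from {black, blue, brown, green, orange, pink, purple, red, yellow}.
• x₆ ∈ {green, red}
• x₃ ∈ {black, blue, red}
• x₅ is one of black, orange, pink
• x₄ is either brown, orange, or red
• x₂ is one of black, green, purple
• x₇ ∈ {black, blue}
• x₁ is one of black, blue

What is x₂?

purple

x₁ and x₇ between them cover only {black, blue} — a naked pair. Remove those values from x₂, x₃, x₅.
That leaves x₃ = red. Eliminate red elsewhere: x₄, x₆.
x₆'s domain is down to {green}, so x₆ = green. Strike green from x₂.
So x₂ = purple.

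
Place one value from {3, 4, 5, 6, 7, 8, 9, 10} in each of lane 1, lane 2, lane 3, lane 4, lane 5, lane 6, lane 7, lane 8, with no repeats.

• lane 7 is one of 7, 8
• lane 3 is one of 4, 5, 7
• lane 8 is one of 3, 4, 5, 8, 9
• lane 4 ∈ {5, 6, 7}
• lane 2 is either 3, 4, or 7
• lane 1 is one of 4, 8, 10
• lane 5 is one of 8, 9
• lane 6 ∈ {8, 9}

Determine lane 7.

7

The 8 variables together cover exactly {3, 4, 5, 6, 7, 8, 9, 10} — 8 values for 8 variables — and 6 appears only in lane 4's list, so lane 4 = 6.
The 7 still-open variables draw from only 7 values {3, 4, 5, 7, 8, 9, 10}, so each is used; only lane 1 can be 10, hence lane 1 = 10.
lane 5 and lane 6 share exactly the 2 values {8, 9}; by pigeonhole those values go to them, so strike 8, 9 from lane 7, lane 8.
So lane 7 = 7.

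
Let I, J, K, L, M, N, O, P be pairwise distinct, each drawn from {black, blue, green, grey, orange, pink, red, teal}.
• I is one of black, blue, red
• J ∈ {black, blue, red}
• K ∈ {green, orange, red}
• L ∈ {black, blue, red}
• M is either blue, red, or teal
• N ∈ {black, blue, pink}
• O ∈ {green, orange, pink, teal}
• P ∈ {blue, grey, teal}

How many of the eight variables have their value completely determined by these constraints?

Among the 8 variables, grey fits only P (and all 8 values in {black, blue, green, grey, orange, pink, red, teal} must be used), so P = grey.
I, J, L between them cover only {black, blue, red} — a naked triple. Remove those values from K, M, N.
M's domain is down to {teal}, so M = teal. Strike teal from O.
That leaves N = pink. So O can't be pink.
Determined: M=teal, N=pink, P=grey. The other variables each still have more than one consistent value. That makes 3.

3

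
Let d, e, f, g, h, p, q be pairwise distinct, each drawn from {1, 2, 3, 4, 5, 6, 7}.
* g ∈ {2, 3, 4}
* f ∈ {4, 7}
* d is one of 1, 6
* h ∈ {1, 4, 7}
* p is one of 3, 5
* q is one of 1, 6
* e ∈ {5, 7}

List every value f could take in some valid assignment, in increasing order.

4, 7

Among the 7 variables, 2 fits only g (and all 7 values in {1, 2, 3, 4, 5, 6, 7} must be used), so g = 2.
The 6 still-open variables draw from only 6 values {1, 3, 4, 5, 6, 7}, so each is used; only p can be 3, hence p = 3.
The 5 still-open variables draw from only 5 values {1, 4, 5, 6, 7}, so each is used; only e can be 5, hence e = 5.
d and q share exactly the 2 values {1, 6}; by pigeonhole those values go to them, so strike 1, 6 from h.
No further eliminations apply; f can still be any of 4, 7.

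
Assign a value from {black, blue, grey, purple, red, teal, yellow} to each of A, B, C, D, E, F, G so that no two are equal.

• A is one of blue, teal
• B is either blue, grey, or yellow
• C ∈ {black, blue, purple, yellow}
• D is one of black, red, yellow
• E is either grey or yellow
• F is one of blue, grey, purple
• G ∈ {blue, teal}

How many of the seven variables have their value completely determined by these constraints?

3

The 7 variables together cover exactly {black, blue, grey, purple, red, teal, yellow} — 7 values for 7 variables — and red appears only in D's list, so D = red.
Among the 6 still-open variables, black fits only C (and all 6 values in {black, blue, grey, purple, teal, yellow} must be used), so C = black.
The 5 still-open variables draw from only 5 values {blue, grey, purple, teal, yellow}, so each is used; only F can be purple, hence F = purple.
A and G share exactly the 2 values {blue, teal}; by pigeonhole those values go to them, so strike blue, teal from B.
Determined: C=black, D=red, F=purple. The other variables each still have more than one consistent value. That makes 3.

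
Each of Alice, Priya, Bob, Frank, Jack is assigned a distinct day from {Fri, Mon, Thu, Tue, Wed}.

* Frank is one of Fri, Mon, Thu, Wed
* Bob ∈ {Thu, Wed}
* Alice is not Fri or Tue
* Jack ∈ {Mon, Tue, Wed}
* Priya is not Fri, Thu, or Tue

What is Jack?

Among the 5 variables, Fri fits only Frank (and all 5 values in {Fri, Mon, Thu, Tue, Wed} must be used), so Frank = Fri.
The 4 still-open variables draw from only 4 values {Mon, Thu, Tue, Wed}, so each is used; only Jack can be Tue, hence Jack = Tue.

Tue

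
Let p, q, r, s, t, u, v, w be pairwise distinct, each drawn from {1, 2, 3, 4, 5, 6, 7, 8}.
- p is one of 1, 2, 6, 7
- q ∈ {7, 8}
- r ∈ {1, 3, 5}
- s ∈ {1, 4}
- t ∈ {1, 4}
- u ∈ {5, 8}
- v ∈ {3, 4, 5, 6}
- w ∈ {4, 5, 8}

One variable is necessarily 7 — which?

q

The 8 variables together cover exactly {1, 2, 3, 4, 5, 6, 7, 8} — 8 values for 8 variables — and 2 appears only in p's list, so p = 2.
Among the 7 still-open variables, 6 fits only v (and all 7 values in {1, 3, 4, 5, 6, 7, 8} must be used), so v = 6.
The 6 still-open variables draw from only 6 values {1, 3, 4, 5, 7, 8}, so each is used; only r can be 3, hence r = 3.
The 5 still-open variables draw from only 5 values {1, 4, 5, 7, 8}, so each is used; only q can be 7, hence q = 7.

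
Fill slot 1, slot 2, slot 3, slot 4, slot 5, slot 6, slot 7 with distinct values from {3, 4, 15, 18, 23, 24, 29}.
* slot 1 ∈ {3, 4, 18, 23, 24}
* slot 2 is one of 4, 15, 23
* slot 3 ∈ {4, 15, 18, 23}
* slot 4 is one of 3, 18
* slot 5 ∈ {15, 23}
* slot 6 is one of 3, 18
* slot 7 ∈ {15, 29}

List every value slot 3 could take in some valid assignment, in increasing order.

The 7 variables together cover exactly {3, 4, 15, 18, 23, 24, 29} — 7 values for 7 variables — and 24 appears only in slot 1's list, so slot 1 = 24.
Among the 6 still-open variables, 29 fits only slot 7 (and all 6 values in {3, 4, 15, 18, 23, 29} must be used), so slot 7 = 29.
slot 4 and slot 6 share exactly the 2 values {3, 18}; by pigeonhole those values go to them, so strike 3, 18 from slot 3.
No further eliminations apply; slot 3 can still be any of 4, 15, 23.

4, 15, 23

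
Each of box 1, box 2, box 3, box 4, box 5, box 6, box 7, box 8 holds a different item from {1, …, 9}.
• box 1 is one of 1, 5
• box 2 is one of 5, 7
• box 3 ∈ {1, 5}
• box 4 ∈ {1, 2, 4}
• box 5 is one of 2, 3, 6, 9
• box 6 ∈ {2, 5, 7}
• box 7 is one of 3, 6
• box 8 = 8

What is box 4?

box 8 must be 8 (only option left).
The 2 variables box 1 and box 3 are confined to {1, 5}, which locks those values in; drop them from box 2, box 4, box 6.
box 2's domain is down to {7}, so box 2 = 7. Eliminate 7 elsewhere: box 6.
box 6 must be 2 (only option left). Strike 2 from box 4, box 5.
So box 4 = 4.

4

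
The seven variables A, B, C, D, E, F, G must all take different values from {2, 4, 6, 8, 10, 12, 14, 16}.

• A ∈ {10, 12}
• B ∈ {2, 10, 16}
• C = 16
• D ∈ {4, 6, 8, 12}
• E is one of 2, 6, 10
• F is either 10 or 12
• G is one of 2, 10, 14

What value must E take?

6

C's domain is down to {16}, so C = 16. So B can't be 16.
A and F share exactly the 2 values {10, 12}; by pigeonhole those values go to them, so strike 10, 12 from B, D, E, G.
B has just one choice, so B = 2. Strike 2 from E, G.
So E = 6.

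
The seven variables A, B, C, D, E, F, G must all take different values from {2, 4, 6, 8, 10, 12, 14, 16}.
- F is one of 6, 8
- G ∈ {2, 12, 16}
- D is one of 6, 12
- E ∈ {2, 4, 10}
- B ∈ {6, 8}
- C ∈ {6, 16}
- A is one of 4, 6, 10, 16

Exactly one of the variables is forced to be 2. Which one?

B and F between them cover only {6, 8} — a naked pair. Remove those values from A, C, D.
C's domain is down to {16}, so C = 16. Remove 16 from A, G.
That leaves D = 12. Remove 12 from G.
So 2 goes to G.

G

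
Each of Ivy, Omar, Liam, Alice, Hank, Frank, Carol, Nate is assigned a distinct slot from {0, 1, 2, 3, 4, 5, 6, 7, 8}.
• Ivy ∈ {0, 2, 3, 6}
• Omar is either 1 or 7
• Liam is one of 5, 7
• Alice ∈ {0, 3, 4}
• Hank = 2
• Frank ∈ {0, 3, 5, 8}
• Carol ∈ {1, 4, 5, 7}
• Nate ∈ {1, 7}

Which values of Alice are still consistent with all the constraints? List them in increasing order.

Hank must be 2 (only option left). So Ivy can't be 2.
The 2 variables Omar and Nate are confined to {1, 7}, which locks those values in; drop them from Liam, Carol.
Liam must be 5 (only option left). So Frank, Carol can't be 5.
Carol's domain is down to {4}, so Carol = 4. Remove 4 from Alice.
No further eliminations apply; Alice can still be any of 0, 3.

0, 3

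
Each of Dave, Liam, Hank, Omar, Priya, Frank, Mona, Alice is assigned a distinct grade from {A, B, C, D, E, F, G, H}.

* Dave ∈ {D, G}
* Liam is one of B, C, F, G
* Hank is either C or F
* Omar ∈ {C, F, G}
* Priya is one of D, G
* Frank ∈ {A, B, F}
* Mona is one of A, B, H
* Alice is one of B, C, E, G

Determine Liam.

The 8 variables draw from only 8 values {A, B, C, D, E, F, G, H}, so each is used; only Alice can be E, hence Alice = E.
The 7 still-open variables draw from only 7 values {A, B, C, D, F, G, H}, so each is used; only Mona can be H, hence Mona = H.
The 6 still-open variables together cover exactly {A, B, C, D, F, G} — 6 values for 6 variables — and A appears only in Frank's list, so Frank = A.
The 5 still-open variables draw from only 5 values {B, C, D, F, G}, so each is used; only Liam can be B, hence Liam = B.

B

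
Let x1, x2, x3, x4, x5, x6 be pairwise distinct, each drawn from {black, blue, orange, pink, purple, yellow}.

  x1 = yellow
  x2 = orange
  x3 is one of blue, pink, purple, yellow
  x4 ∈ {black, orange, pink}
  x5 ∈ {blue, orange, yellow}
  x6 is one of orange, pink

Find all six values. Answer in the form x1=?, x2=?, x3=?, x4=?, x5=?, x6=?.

x1's domain is down to {yellow}, so x1 = yellow. Eliminate yellow elsewhere: x3, x5.
x2 must be orange (only option left). Remove orange from x4, x5, x6.
x5 must be blue (only option left). Eliminate blue elsewhere: x3.
x6 must be pink (only option left). Remove pink from x3, x4.
x3 must be purple (only option left).
x4 must be black (only option left).

x1=yellow, x2=orange, x3=purple, x4=black, x5=blue, x6=pink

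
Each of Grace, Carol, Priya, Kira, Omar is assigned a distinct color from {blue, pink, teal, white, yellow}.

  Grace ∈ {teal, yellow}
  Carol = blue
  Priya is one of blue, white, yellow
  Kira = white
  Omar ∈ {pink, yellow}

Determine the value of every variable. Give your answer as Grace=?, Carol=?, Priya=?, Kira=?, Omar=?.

Carol's domain is down to {blue}, so Carol = blue. Eliminate blue elsewhere: Priya.
Kira has just one choice, so Kira = white. Strike white from Priya.
That leaves Priya = yellow. Remove yellow from Grace, Omar.
Omar's domain is down to {pink}, so Omar = pink.
Grace must be teal (only option left).

Grace=teal, Carol=blue, Priya=yellow, Kira=white, Omar=pink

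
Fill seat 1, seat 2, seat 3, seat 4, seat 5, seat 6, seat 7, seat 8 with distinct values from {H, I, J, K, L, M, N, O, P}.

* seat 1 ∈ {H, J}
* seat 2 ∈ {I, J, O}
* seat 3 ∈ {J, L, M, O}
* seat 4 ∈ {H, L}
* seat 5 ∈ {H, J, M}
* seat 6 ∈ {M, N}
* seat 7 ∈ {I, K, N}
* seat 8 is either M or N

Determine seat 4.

The 8 variables together cover exactly {H, I, J, K, L, M, N, O} — 8 values for 8 variables — and K appears only in seat 7's list, so seat 7 = K.
Among the 7 still-open variables, I fits only seat 2 (and all 7 values in {H, I, J, L, M, N, O} must be used), so seat 2 = I.
The 6 still-open variables together cover exactly {H, J, L, M, N, O} — 6 values for 6 variables — and O appears only in seat 3's list, so seat 3 = O.
The 5 still-open variables draw from only 5 values {H, J, L, M, N}, so each is used; only seat 4 can be L, hence seat 4 = L.

L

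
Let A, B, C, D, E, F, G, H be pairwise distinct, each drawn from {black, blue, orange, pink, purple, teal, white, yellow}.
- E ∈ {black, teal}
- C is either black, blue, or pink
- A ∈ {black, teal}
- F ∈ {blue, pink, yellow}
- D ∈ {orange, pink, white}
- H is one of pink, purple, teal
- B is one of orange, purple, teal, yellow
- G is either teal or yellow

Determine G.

yellow

The 8 variables draw from only 8 values {black, blue, orange, pink, purple, teal, white, yellow}, so each is used; only D can be white, hence D = white.
The 7 still-open variables together cover exactly {black, blue, orange, pink, purple, teal, yellow} — 7 values for 7 variables — and orange appears only in B's list, so B = orange.
The 6 still-open variables together cover exactly {black, blue, pink, purple, teal, yellow} — 6 values for 6 variables — and purple appears only in H's list, so H = purple.
A and E between them cover only {black, teal} — a naked pair. Remove those values from C, G.
So G = yellow.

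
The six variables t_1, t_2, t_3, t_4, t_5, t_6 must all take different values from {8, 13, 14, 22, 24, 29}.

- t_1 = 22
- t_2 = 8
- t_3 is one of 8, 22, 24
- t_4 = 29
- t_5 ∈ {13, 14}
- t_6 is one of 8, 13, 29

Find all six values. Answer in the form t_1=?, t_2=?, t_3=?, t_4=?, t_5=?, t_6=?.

t_1's domain is down to {22}, so t_1 = 22. Strike 22 from t_3.
That leaves t_2 = 8. Eliminate 8 elsewhere: t_3, t_6.
t_3 has just one choice, so t_3 = 24.
t_4's domain is down to {29}, so t_4 = 29. Strike 29 from t_6.
That leaves t_6 = 13. Remove 13 from t_5.
t_5 has just one choice, so t_5 = 14.

t_1=22, t_2=8, t_3=24, t_4=29, t_5=14, t_6=13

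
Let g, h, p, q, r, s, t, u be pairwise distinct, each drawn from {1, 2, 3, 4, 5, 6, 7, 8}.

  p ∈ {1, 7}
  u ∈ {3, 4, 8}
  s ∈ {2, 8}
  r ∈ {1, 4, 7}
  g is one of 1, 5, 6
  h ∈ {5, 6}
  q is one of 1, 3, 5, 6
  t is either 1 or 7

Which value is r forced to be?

The 8 variables draw from only 8 values {1, 2, 3, 4, 5, 6, 7, 8}, so each is used; only s can be 2, hence s = 2.
Among the 7 still-open variables, 8 fits only u (and all 7 values in {1, 3, 4, 5, 6, 7, 8} must be used), so u = 8.
The 6 still-open variables together cover exactly {1, 3, 4, 5, 6, 7} — 6 values for 6 variables — and 3 appears only in q's list, so q = 3.
The 5 still-open variables draw from only 5 values {1, 4, 5, 6, 7}, so each is used; only r can be 4, hence r = 4.

4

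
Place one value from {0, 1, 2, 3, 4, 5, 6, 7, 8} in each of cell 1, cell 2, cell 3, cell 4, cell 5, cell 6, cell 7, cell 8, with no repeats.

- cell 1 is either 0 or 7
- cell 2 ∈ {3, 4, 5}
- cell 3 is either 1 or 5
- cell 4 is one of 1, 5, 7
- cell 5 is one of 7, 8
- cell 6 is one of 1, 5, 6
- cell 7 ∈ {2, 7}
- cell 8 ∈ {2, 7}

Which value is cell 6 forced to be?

6

cell 7 and cell 8 share exactly the 2 values {2, 7}; by pigeonhole those values go to them, so strike 2, 7 from cell 1, cell 4, cell 5.
cell 1's domain is down to {0}, so cell 1 = 0.
cell 5 must be 8 (only option left).
cell 3 and cell 4 share exactly the 2 values {1, 5}; by pigeonhole those values go to them, so strike 1, 5 from cell 2, cell 6.
So cell 6 = 6.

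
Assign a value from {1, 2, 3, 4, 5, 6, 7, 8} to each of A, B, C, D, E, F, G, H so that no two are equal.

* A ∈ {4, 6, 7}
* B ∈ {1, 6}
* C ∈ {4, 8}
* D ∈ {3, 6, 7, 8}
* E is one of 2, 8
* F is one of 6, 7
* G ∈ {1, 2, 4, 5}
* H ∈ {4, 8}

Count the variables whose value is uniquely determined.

The 8 variables together cover exactly {1, 2, 3, 4, 5, 6, 7, 8} — 8 values for 8 variables — and 3 appears only in D's list, so D = 3.
Among the 7 still-open variables, 5 fits only G (and all 7 values in {1, 2, 4, 5, 6, 7, 8} must be used), so G = 5.
Among the 6 still-open variables, 1 fits only B (and all 6 values in {1, 2, 4, 6, 7, 8} must be used), so B = 1.
Among the 5 still-open variables, 2 fits only E (and all 5 values in {2, 4, 6, 7, 8} must be used), so E = 2.
C and H share exactly the 2 values {4, 8}; by pigeonhole those values go to them, so strike 4, 8 from A.
Determined: B=1, D=3, E=2, G=5. The other variables each still have more than one consistent value. That makes 4.

4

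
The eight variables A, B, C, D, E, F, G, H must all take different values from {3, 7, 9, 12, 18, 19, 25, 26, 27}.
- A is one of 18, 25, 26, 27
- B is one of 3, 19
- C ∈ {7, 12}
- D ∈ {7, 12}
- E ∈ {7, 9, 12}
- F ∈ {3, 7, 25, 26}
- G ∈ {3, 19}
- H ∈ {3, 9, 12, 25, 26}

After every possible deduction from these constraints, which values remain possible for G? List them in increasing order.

B and G share exactly the 2 values {3, 19}; by pigeonhole those values go to them, so strike 3, 19 from F, H.
C and D between them cover only {7, 12} — a naked pair. Remove those values from E, F, H.
E has just one choice, so E = 9. Eliminate 9 elsewhere: H.
The 2 variables F and H are confined to {25, 26}, which locks those values in; drop them from A.
No further eliminations apply; G can still be any of 3, 19.

3, 19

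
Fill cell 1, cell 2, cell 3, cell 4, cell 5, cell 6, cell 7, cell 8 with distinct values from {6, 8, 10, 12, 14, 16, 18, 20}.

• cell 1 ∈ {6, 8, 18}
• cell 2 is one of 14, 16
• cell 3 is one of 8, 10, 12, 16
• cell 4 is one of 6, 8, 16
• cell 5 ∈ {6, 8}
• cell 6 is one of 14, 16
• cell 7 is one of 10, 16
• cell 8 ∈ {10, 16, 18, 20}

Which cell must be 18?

cell 1

The 8 variables together cover exactly {6, 8, 10, 12, 14, 16, 18, 20} — 8 values for 8 variables — and 12 appears only in cell 3's list, so cell 3 = 12.
The 7 still-open variables together cover exactly {6, 8, 10, 14, 16, 18, 20} — 7 values for 7 variables — and 20 appears only in cell 8's list, so cell 8 = 20.
The 6 still-open variables together cover exactly {6, 8, 10, 14, 16, 18} — 6 values for 6 variables — and 10 appears only in cell 7's list, so cell 7 = 10.
The 5 still-open variables together cover exactly {6, 8, 14, 16, 18} — 5 values for 5 variables — and 18 appears only in cell 1's list, so cell 1 = 18.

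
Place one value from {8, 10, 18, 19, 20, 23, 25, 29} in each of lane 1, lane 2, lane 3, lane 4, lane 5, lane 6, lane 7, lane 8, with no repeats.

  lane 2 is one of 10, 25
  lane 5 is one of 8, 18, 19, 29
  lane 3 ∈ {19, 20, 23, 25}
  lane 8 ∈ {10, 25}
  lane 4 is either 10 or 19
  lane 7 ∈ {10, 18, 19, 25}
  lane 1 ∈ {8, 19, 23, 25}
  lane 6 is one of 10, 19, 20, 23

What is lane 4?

19

The 8 variables draw from only 8 values {8, 10, 18, 19, 20, 23, 25, 29}, so each is used; only lane 5 can be 29, hence lane 5 = 29.
The 7 still-open variables together cover exactly {8, 10, 18, 19, 20, 23, 25} — 7 values for 7 variables — and 8 appears only in lane 1's list, so lane 1 = 8.
The 6 still-open variables draw from only 6 values {10, 18, 19, 20, 23, 25}, so each is used; only lane 7 can be 18, hence lane 7 = 18.
lane 2 and lane 8 between them cover only {10, 25} — a naked pair. Remove those values from lane 3, lane 4, lane 6.
So lane 4 = 19.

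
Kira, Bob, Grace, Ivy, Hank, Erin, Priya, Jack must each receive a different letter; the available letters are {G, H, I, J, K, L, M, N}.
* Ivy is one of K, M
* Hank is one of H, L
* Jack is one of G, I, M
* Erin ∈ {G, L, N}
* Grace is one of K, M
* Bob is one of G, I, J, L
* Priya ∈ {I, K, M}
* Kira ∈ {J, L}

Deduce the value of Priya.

I

The 8 variables draw from only 8 values {G, H, I, J, K, L, M, N}, so each is used; only Hank can be H, hence Hank = H.
The 7 still-open variables draw from only 7 values {G, I, J, K, L, M, N}, so each is used; only Erin can be N, hence Erin = N.
Grace and Ivy share exactly the 2 values {K, M}; by pigeonhole those values go to them, so strike K, M from Priya, Jack.
So Priya = I.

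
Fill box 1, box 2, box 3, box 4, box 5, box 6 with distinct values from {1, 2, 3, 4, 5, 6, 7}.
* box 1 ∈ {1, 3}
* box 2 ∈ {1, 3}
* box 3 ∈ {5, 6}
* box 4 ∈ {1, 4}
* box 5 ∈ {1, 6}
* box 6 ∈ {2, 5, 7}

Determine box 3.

5

The 2 variables box 1 and box 2 are confined to {1, 3}, which locks those values in; drop them from box 4, box 5.
That leaves box 4 = 4.
box 5 must be 6 (only option left). So box 3 can't be 6.
So box 3 = 5.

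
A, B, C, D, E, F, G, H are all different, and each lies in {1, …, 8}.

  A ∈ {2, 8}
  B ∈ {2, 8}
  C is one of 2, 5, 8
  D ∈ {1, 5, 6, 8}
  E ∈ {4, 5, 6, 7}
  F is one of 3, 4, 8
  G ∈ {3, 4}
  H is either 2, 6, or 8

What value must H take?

6

The 8 variables together cover exactly {1, 2, 3, 4, 5, 6, 7, 8} — 8 values for 8 variables — and 1 appears only in D's list, so D = 1.
The 7 still-open variables together cover exactly {2, 3, 4, 5, 6, 7, 8} — 7 values for 7 variables — and 7 appears only in E's list, so E = 7.
The 6 still-open variables together cover exactly {2, 3, 4, 5, 6, 8} — 6 values for 6 variables — and 5 appears only in C's list, so C = 5.
Among the 5 still-open variables, 6 fits only H (and all 5 values in {2, 3, 4, 6, 8} must be used), so H = 6.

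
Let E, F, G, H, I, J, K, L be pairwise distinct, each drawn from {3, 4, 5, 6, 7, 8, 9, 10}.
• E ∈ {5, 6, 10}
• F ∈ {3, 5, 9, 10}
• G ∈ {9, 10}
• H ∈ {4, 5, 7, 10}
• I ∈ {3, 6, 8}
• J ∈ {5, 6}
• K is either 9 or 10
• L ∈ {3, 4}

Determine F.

3

Among the 8 variables, 7 fits only H (and all 8 values in {3, 4, 5, 6, 7, 8, 9, 10} must be used), so H = 7.
Among the 7 still-open variables, 4 fits only L (and all 7 values in {3, 4, 5, 6, 8, 9, 10} must be used), so L = 4.
Among the 6 still-open variables, 8 fits only I (and all 6 values in {3, 5, 6, 8, 9, 10} must be used), so I = 8.
The 5 still-open variables draw from only 5 values {3, 5, 6, 9, 10}, so each is used; only F can be 3, hence F = 3.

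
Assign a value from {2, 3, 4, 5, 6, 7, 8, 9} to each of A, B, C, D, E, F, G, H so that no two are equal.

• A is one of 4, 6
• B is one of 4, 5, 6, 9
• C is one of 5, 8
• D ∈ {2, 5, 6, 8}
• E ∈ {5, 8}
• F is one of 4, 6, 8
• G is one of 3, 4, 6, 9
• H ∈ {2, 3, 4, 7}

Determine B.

The 8 variables together cover exactly {2, 3, 4, 5, 6, 7, 8, 9} — 8 values for 8 variables — and 7 appears only in H's list, so H = 7.
The 7 still-open variables draw from only 7 values {2, 3, 4, 5, 6, 8, 9}, so each is used; only D can be 2, hence D = 2.
The 6 still-open variables draw from only 6 values {3, 4, 5, 6, 8, 9}, so each is used; only G can be 3, hence G = 3.
The 5 still-open variables together cover exactly {4, 5, 6, 8, 9} — 5 values for 5 variables — and 9 appears only in B's list, so B = 9.

9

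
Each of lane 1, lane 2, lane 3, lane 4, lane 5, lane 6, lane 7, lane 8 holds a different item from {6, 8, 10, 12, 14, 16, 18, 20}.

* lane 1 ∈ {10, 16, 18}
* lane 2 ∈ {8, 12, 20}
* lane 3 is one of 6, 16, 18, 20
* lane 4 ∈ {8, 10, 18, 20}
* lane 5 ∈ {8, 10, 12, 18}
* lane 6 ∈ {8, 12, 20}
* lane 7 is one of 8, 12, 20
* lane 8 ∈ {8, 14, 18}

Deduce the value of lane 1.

16

The 8 variables draw from only 8 values {6, 8, 10, 12, 14, 16, 18, 20}, so each is used; only lane 3 can be 6, hence lane 3 = 6.
Among the 7 still-open variables, 14 fits only lane 8 (and all 7 values in {8, 10, 12, 14, 16, 18, 20} must be used), so lane 8 = 14.
Among the 6 still-open variables, 16 fits only lane 1 (and all 6 values in {8, 10, 12, 16, 18, 20} must be used), so lane 1 = 16.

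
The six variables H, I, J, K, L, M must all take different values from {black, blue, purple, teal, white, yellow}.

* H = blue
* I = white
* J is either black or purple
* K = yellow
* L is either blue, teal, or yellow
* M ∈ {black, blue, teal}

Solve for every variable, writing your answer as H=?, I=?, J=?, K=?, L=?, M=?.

H=blue, I=white, J=purple, K=yellow, L=teal, M=black

H's domain is down to {blue}, so H = blue. Remove blue from L, M.
I has just one choice, so I = white.
K's domain is down to {yellow}, so K = yellow. So L can't be yellow.
L has just one choice, so L = teal. Eliminate teal elsewhere: M.
M's domain is down to {black}, so M = black. Strike black from J.
J has just one choice, so J = purple.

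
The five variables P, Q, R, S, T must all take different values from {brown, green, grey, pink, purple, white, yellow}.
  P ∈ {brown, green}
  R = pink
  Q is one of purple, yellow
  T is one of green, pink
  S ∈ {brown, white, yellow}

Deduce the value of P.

brown

R has just one choice, so R = pink. Eliminate pink elsewhere: T.
T's domain is down to {green}, so T = green. Remove green from P.
So P = brown.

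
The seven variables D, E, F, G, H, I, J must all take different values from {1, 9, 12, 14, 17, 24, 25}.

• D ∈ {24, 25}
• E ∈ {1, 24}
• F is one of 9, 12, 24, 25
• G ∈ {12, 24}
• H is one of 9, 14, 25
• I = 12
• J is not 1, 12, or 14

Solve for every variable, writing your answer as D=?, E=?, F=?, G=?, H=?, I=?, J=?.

D=25, E=1, F=9, G=24, H=14, I=12, J=17

I must be 12 (only option left). Remove 12 from F, G.
G has just one choice, so G = 24. Eliminate 24 elsewhere: D, E, F, J.
D's domain is down to {25}, so D = 25. Remove 25 from F, H, J.
E's domain is down to {1}, so E = 1.
F has just one choice, so F = 9. Strike 9 from H, J.
H's domain is down to {14}, so H = 14.
That leaves J = 17.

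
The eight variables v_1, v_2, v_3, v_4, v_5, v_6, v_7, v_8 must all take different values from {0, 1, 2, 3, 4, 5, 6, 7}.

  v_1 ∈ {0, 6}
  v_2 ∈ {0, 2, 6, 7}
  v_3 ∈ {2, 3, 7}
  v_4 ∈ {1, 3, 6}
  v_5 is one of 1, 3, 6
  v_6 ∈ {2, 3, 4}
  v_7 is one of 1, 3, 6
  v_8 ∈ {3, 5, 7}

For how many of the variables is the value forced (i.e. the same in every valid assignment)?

Among the 8 variables, 4 fits only v_6 (and all 8 values in {0, 1, 2, 3, 4, 5, 6, 7} must be used), so v_6 = 4.
Among the 7 still-open variables, 5 fits only v_8 (and all 7 values in {0, 1, 2, 3, 5, 6, 7} must be used), so v_8 = 5.
v_4, v_5, v_7 share exactly the 3 values {1, 3, 6}; by pigeonhole those values go to them, so strike 1, 3, 6 from v_1, v_2, v_3.
v_1's domain is down to {0}, so v_1 = 0. Remove 0 from v_2.
Determined: v_1=0, v_6=4, v_8=5. The other variables each still have more than one consistent value. That makes 3.

3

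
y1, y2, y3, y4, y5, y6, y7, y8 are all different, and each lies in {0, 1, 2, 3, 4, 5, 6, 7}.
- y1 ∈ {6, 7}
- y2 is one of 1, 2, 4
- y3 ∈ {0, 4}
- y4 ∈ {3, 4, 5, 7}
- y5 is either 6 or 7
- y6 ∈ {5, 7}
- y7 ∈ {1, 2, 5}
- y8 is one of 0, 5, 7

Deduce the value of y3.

4

Among the 8 variables, 3 fits only y4 (and all 8 values in {0, 1, 2, 3, 4, 5, 6, 7} must be used), so y4 = 3.
y1 and y5 between them cover only {6, 7} — a naked pair. Remove those values from y6, y8.
y6 has just one choice, so y6 = 5. Remove 5 from y7, y8.
That leaves y8 = 0. So y3 can't be 0.
So y3 = 4.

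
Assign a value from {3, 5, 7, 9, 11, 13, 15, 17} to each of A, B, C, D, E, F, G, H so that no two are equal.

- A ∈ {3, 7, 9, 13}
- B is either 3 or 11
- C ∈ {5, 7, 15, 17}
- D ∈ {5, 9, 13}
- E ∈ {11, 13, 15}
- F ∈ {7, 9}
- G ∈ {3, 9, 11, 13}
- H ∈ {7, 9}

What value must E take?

15

The 8 variables draw from only 8 values {3, 5, 7, 9, 11, 13, 15, 17}, so each is used; only C can be 17, hence C = 17.
Among the 7 still-open variables, 5 fits only D (and all 7 values in {3, 5, 7, 9, 11, 13, 15} must be used), so D = 5.
The 6 still-open variables draw from only 6 values {3, 7, 9, 11, 13, 15}, so each is used; only E can be 15, hence E = 15.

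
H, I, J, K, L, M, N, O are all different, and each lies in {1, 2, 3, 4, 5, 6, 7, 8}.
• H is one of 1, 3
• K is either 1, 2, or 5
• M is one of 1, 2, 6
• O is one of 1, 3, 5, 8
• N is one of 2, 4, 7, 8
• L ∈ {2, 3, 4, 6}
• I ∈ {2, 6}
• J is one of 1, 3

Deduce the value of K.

The 8 variables together cover exactly {1, 2, 3, 4, 5, 6, 7, 8} — 8 values for 8 variables — and 7 appears only in N's list, so N = 7.
The 7 still-open variables together cover exactly {1, 2, 3, 4, 5, 6, 8} — 7 values for 7 variables — and 4 appears only in L's list, so L = 4.
The 6 still-open variables together cover exactly {1, 2, 3, 5, 6, 8} — 6 values for 6 variables — and 8 appears only in O's list, so O = 8.
The 5 still-open variables draw from only 5 values {1, 2, 3, 5, 6}, so each is used; only K can be 5, hence K = 5.

5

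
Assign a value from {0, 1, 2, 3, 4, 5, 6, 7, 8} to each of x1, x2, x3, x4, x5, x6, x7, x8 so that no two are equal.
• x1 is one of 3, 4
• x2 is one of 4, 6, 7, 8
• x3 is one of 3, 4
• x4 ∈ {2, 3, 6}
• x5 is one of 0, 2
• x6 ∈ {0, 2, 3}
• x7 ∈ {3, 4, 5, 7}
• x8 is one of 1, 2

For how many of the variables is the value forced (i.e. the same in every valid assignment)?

2

x1 and x3 between them cover only {3, 4} — a naked pair. Remove those values from x2, x4, x6, x7.
x5 and x6 share exactly the 2 values {0, 2}; by pigeonhole those values go to them, so strike 0, 2 from x4, x8.
x4 has just one choice, so x4 = 6. Eliminate 6 elsewhere: x2.
x8 must be 1 (only option left).
Determined: x4=6, x8=1. The other variables each still have more than one consistent value. That makes 2.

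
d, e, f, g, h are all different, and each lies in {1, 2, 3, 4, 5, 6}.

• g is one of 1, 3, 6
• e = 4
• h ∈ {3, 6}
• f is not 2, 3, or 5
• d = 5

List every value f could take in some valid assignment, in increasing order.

d has just one choice, so d = 5.
e has just one choice, so e = 4. Strike 4 from f.
No further eliminations apply; f can still be any of 1, 6.

1, 6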